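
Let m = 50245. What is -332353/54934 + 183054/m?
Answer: -6643188049/2760158830 ≈ -2.4068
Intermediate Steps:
-332353/54934 + 183054/m = -332353/54934 + 183054/50245 = -6643188049/2760158830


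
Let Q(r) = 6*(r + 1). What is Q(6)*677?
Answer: 28434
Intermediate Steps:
Q(r) = 6 + 6*r (Q(r) = 6*(1 + r) = 6 + 6*r)
Q(6)*677 = (6 + 6*6)*677 = (6 + 36)*677 = 42*677 = 28434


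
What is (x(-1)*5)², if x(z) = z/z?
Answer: 25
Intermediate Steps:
x(z) = 1
(x(-1)*5)² = (1*5)² = 5² = 25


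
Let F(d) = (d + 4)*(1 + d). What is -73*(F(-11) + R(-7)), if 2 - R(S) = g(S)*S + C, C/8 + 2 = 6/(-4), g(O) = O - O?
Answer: -7300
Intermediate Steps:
g(O) = 0
C = -28 (C = -16 + 8*(6/(-4)) = -16 + 8*(6*(-1/4)) = -16 + 8*(-3/2) = -16 - 12 = -28)
F(d) = (1 + d)*(4 + d) (F(d) = (4 + d)*(1 + d) = (1 + d)*(4 + d))
R(S) = 30 (R(S) = 2 - (0*S - 28) = 2 - (0 - 28) = 2 - 1*(-28) = 2 + 28 = 30)
-73*(F(-11) + R(-7)) = -73*((4 + (-11)**2 + 5*(-11)) + 30) = -73*((4 + 121 - 55) + 30) = -73*(70 + 30) = -73*100 = -7300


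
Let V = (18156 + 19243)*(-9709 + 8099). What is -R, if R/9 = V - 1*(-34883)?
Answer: 541597563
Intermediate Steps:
V = -60212390 (V = 37399*(-1610) = -60212390)
R = -541597563 (R = 9*(-60212390 - 1*(-34883)) = 9*(-60212390 + 34883) = 9*(-60177507) = -541597563)
-R = -1*(-541597563) = 541597563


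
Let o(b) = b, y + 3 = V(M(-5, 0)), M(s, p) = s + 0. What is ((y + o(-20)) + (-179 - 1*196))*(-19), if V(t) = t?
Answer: 7657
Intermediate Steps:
M(s, p) = s
y = -8 (y = -3 - 5 = -8)
((y + o(-20)) + (-179 - 1*196))*(-19) = ((-8 - 20) + (-179 - 1*196))*(-19) = (-28 + (-179 - 196))*(-19) = (-28 - 375)*(-19) = -403*(-19) = 7657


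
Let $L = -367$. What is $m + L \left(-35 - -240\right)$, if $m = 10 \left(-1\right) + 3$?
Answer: $-75242$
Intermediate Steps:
$m = -7$ ($m = -10 + 3 = -7$)
$m + L \left(-35 - -240\right) = -7 - 367 \left(-35 - -240\right) = -7 - 367 \left(-35 + 240\right) = -7 - 75235 = -75242$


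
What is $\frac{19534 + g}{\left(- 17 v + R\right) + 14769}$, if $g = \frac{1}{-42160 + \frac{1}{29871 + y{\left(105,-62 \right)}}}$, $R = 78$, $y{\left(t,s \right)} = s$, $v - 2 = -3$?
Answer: $\frac{24549304443617}{18680293933296} \approx 1.3142$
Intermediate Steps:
$v = -1$ ($v = 2 - 3 = -1$)
$g = - \frac{29809}{1256747439}$ ($g = \frac{1}{-42160 + \frac{1}{29871 - 62}} = \frac{1}{-42160 + \frac{1}{29809}} = \frac{1}{- \frac{1256747439}{29809}} = - \frac{29809}{1256747439} \approx -2.3719 \cdot 10^{-5}$)
$\frac{19534 + g}{\left(- 17 v + R\right) + 14769} = \frac{19534 - \frac{29809}{1256747439}}{\left(\left(-17\right) \left(-1\right) + 78\right) + 14769} = \frac{24549304443617}{1256747439 \left(\left(17 + 78\right) + 14769\right)} = \frac{24549304443617}{1256747439 \left(95 + 14769\right)} = \frac{24549304443617}{1256747439 \cdot 14864} = \frac{24549304443617}{1256747439} \cdot \frac{1}{14864} = \frac{24549304443617}{18680293933296}$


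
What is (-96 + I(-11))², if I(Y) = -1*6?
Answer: 10404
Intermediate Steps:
I(Y) = -6
(-96 + I(-11))² = (-96 - 6)² = (-102)² = 10404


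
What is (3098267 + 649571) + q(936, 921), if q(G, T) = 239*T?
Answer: 3967957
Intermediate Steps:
(3098267 + 649571) + q(936, 921) = (3098267 + 649571) + 239*921 = 3747838 + 220119 = 3967957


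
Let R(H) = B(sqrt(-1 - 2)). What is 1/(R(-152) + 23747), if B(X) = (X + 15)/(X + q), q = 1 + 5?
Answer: 102914/2444144169 + I*sqrt(3)/2444144169 ≈ 4.2106e-5 + 7.0865e-10*I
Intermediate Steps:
q = 6
B(X) = (15 + X)/(6 + X) (B(X) = (X + 15)/(X + 6) = (15 + X)/(6 + X))
R(H) = (15 + I*sqrt(3))/(6 + I*sqrt(3)) (R(H) = (15 + sqrt(-1 - 2))/(6 + sqrt(-1 - 2)) = (15 + sqrt(-3))/(6 + sqrt(-3)) = (15 + I*sqrt(3))/(6 + I*sqrt(3)))
1/(R(-152) + 23747) = 1/((31/13 - 3*I*sqrt(3)/13) + 23747) = 1/(308742/13 - 3*I*sqrt(3)/13)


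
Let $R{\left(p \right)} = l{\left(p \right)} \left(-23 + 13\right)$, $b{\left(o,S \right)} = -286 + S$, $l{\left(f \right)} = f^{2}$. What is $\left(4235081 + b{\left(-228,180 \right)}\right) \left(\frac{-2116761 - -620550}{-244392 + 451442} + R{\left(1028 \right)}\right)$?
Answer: $- \frac{370657338862175189}{8282} \approx -4.4755 \cdot 10^{13}$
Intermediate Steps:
$R{\left(p \right)} = - 10 p^{2}$ ($R{\left(p \right)} = p^{2} \left(-23 + 13\right) = p^{2} \left(-10\right) = - 10 p^{2}$)
$\left(4235081 + b{\left(-228,180 \right)}\right) \left(\frac{-2116761 - -620550}{-244392 + 451442} + R{\left(1028 \right)}\right) = \left(4235081 + \left(-286 + 180\right)\right) \left(\frac{-2116761 - -620550}{-244392 + 451442} - 10 \cdot 1028^{2}\right) = \left(4235081 - 106\right) \left(\frac{-2116761 + 620550}{207050} - 10567840\right) = 4234975 \left(\left(-1496211\right) \frac{1}{207050} - 10567840\right) = 4234975 \left(- \frac{1496211}{207050} - 10567840\right) = 4234975 \left(- \frac{2188072768211}{207050}\right) = - \frac{370657338862175189}{8282}$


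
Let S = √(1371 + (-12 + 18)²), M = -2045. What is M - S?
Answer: -2045 - √1407 ≈ -2082.5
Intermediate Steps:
S = √1407 (S = √(1371 + 6²) = √(1371 + 36) = √1407 ≈ 37.510)
M - S = -2045 - √1407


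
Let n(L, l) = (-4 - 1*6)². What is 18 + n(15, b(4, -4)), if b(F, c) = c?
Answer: 118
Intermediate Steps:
n(L, l) = 100 (n(L, l) = (-4 - 6)² = (-10)² = 100)
18 + n(15, b(4, -4)) = 18 + 100 = 118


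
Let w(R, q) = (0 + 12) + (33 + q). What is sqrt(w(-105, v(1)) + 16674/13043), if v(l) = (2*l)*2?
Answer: sqrt(8553351583)/13043 ≈ 7.0907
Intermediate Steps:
v(l) = 4*l
w(R, q) = 45 + q (w(R, q) = 12 + (33 + q) = 45 + q)
sqrt(w(-105, v(1)) + 16674/13043) = sqrt((45 + 4*1) + 16674/13043) = sqrt((45 + 4) + 16674*(1/13043)) = sqrt(49 + 16674/13043) = sqrt(655781/13043) = sqrt(8553351583)/13043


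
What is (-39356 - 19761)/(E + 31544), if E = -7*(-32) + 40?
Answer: -59117/31808 ≈ -1.8586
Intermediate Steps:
E = 264 (E = 224 + 40 = 264)
(-39356 - 19761)/(E + 31544) = (-39356 - 19761)/(264 + 31544) = -59117/31808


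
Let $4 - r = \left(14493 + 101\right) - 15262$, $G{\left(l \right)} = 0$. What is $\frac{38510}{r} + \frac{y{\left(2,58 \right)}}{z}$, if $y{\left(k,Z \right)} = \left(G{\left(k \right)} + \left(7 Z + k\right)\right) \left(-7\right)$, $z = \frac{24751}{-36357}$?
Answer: $\frac{35365339417}{8316336} \approx 4252.5$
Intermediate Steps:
$z = - \frac{24751}{36357}$ ($z = 24751 \left(- \frac{1}{36357}\right) = - \frac{24751}{36357} \approx -0.68078$)
$y{\left(k,Z \right)} = - 49 Z - 7 k$ ($y{\left(k,Z \right)} = \left(0 + \left(7 Z + k\right)\right) \left(-7\right) = \left(0 + \left(k + 7 Z\right)\right) \left(-7\right) = \left(k + 7 Z\right) \left(-7\right) = - 49 Z - 7 k$)
$r = 672$ ($r = 4 - \left(\left(14493 + 101\right) - 15262\right) = 4 - \left(14594 - 15262\right) = 4 - -668 = 4 + 668 = 672$)
$\frac{38510}{r} + \frac{y{\left(2,58 \right)}}{z} = \frac{38510}{672} + \frac{\left(-49\right) 58 - 14}{- \frac{24751}{36357}} = 38510 \cdot \frac{1}{672} + \left(-2842 - 14\right) \left(- \frac{36357}{24751}\right) = \frac{19255}{336} - - \frac{103835592}{24751} = \frac{19255}{336} + \frac{103835592}{24751} = \frac{35365339417}{8316336}$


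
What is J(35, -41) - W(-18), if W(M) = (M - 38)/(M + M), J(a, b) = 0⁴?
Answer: -14/9 ≈ -1.5556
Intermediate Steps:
J(a, b) = 0
W(M) = (-38 + M)/(2*M) (W(M) = (-38 + M)/((2*M)) = (-38 + M)*(1/(2*M)) = (-38 + M)/(2*M))
J(35, -41) - W(-18) = 0 - (-38 - 18)/(2*(-18)) = 0 - (-1)*(-56)/(2*18) = 0 - 1*14/9 = 0 - 14/9 = -14/9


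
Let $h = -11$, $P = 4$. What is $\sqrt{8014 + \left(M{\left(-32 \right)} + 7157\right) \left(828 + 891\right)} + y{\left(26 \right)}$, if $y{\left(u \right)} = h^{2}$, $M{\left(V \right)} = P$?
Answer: $121 + \sqrt{12317773} \approx 3630.7$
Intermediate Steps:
$M{\left(V \right)} = 4$
$y{\left(u \right)} = 121$ ($y{\left(u \right)} = \left(-11\right)^{2} = 121$)
$\sqrt{8014 + \left(M{\left(-32 \right)} + 7157\right) \left(828 + 891\right)} + y{\left(26 \right)} = \sqrt{8014 + \left(4 + 7157\right) \left(828 + 891\right)} + 121 = \sqrt{8014 + 7161 \cdot 1719} + 121 = \sqrt{8014 + 12309759} + 121 = \sqrt{12317773} + 121 = 121 + \sqrt{12317773}$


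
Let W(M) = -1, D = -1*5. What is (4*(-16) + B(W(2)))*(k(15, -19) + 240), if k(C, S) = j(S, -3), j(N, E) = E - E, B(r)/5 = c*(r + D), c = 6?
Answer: -58560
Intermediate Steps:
D = -5
B(r) = -150 + 30*r (B(r) = 5*(6*(r - 5)) = 5*(6*(-5 + r)) = 5*(-30 + 6*r) = -150 + 30*r)
j(N, E) = 0
k(C, S) = 0
(4*(-16) + B(W(2)))*(k(15, -19) + 240) = (4*(-16) + (-150 + 30*(-1)))*(0 + 240) = (-64 + (-150 - 30))*240 = (-64 - 180)*240 = -244*240 = -58560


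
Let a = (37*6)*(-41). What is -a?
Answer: 9102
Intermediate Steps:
a = -9102 (a = 222*(-41) = -9102)
-a = -1*(-9102) = 9102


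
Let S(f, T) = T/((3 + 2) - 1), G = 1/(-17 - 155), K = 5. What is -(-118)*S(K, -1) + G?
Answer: -5075/172 ≈ -29.506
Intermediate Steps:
G = -1/172 (G = 1/(-172) = -1/172 ≈ -0.0058140)
S(f, T) = T/4 (S(f, T) = T/(5 - 1) = T/4)
-(-118)*S(K, -1) + G = -(-118)*(¼)*(-1) - 1/172 = -(-118)*(-1)/4 - 1/172 = -118*¼ - 1/172 = -59/2 - 1/172 = -5075/172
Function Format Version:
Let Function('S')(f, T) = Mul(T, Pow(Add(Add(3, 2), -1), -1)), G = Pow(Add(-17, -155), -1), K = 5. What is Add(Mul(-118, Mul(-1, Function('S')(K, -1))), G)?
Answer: Rational(-5075, 172) ≈ -29.506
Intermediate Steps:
G = Rational(-1, 172) (G = Pow(-172, -1) = Rational(-1, 172) ≈ -0.0058140)
Function('S')(f, T) = Mul(Rational(1, 4), T) (Function('S')(f, T) = Mul(T, Pow(Add(5, -1), -1)) = Mul(T, Pow(4, -1)) = Mul(T, Rational(1, 4)) = Mul(Rational(1, 4), T))
Add(Mul(-118, Mul(-1, Function('S')(K, -1))), G) = Add(Mul(-118, Mul(-1, Mul(Rational(1, 4), -1))), Rational(-1, 172)) = Add(Mul(-118, Mul(-1, Rational(-1, 4))), Rational(-1, 172)) = Add(Mul(-118, Rational(1, 4)), Rational(-1, 172)) = Add(Rational(-59, 2), Rational(-1, 172)) = Rational(-5075, 172)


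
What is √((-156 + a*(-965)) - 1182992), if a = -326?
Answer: I*√868558 ≈ 931.96*I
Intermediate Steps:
√((-156 + a*(-965)) - 1182992) = √((-156 - 326*(-965)) - 1182992) = √((-156 + 314590) - 1182992) = √(314434 - 1182992) = √(-868558) = I*√868558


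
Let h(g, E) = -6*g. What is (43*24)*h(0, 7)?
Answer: 0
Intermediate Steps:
(43*24)*h(0, 7) = (43*24)*(-6*0) = 1032*0 = 0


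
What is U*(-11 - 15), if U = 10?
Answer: -260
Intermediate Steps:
U*(-11 - 15) = 10*(-11 - 15) = 10*(-26) = -260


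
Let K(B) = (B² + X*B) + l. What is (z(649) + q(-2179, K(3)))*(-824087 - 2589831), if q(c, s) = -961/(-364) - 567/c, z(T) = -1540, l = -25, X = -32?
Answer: 2081055849377847/396578 ≈ 5.2475e+9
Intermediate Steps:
K(B) = -25 + B² - 32*B (K(B) = (B² - 32*B) - 25 = -25 + B² - 32*B)
q(c, s) = 961/364 - 567/c (q(c, s) = -961*(-1/364) - 567/c = 961/364 - 567/c)
(z(649) + q(-2179, K(3)))*(-824087 - 2589831) = (-1540 + (961/364 - 567/(-2179)))*(-824087 - 2589831) = (-1540 + (961/364 - 567*(-1/2179)))*(-3413918) = (-1540 + (961/364 + 567/2179))*(-3413918) = (-1540 + 2300407/793156)*(-3413918) = -1219159833/793156*(-3413918) = 2081055849377847/396578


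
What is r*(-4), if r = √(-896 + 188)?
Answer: -8*I*√177 ≈ -106.43*I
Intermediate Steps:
r = 2*I*√177 (r = √(-708) = 2*I*√177 ≈ 26.608*I)
r*(-4) = (2*I*√177)*(-4) = -8*I*√177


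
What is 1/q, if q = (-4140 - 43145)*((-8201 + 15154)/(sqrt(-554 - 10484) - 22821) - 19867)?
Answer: 5173536323453/4860151954032267278435 - 6953*I*sqrt(11038)/9720303908064534556870 ≈ 1.0645e-9 - 7.5152e-17*I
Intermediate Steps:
q = 939411095 - 328772605/(-22821 + I*sqrt(11038)) (q = -47285*(6953/(sqrt(-11038) - 22821) - 19867) = -47285*(6953/(I*sqrt(11038) - 22821) - 19867) = -47285*(6953/(-22821 + I*sqrt(11038)) - 19867) = -47285*(-19867 + 6953/(-22821 + I*sqrt(11038))) = 939411095 - 328772605/(-22821 + I*sqrt(11038)) ≈ 9.3943e+8 + 66.323*I)
1/q = 1/(69894475729850030/74401297 + 46967515*I*sqrt(11038)/74401297)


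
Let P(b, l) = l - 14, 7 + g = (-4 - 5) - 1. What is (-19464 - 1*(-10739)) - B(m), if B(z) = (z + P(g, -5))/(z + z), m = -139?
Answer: -1212854/139 ≈ -8725.6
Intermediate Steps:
g = -17 (g = -7 + ((-4 - 5) - 1) = -7 + (-9 - 1) = -7 - 10 = -17)
P(b, l) = -14 + l
B(z) = (-19 + z)/(2*z) (B(z) = (z + (-14 - 5))/(z + z) = (z - 19)/((2*z)) = (-19 + z)*(1/(2*z)) = (-19 + z)/(2*z))
(-19464 - 1*(-10739)) - B(m) = (-19464 - 1*(-10739)) - (-19 - 139)/(2*(-139)) = (-19464 + 10739) - (-1)*(-158)/(2*139) = -8725 - 1*79/139 = -8725 - 79/139 = -1212854/139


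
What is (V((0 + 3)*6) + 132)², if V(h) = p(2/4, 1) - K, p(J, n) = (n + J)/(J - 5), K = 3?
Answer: 148996/9 ≈ 16555.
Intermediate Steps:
p(J, n) = (J + n)/(-5 + J)
V(h) = -10/3 (V(h) = (2/4 + 1)/(-5 + 2/4) - 1*3 = (2*(¼) + 1)/(-5 + 2*(¼)) - 3 = (½ + 1)/(-5 + ½) - 3 = (3/2)/(-9/2) - 3 = -2/9*3/2 - 3 = -⅓ - 3 = -10/3)
(V((0 + 3)*6) + 132)² = (-10/3 + 132)² = (386/3)² = 148996/9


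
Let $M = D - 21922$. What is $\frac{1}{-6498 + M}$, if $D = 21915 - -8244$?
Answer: $\frac{1}{1739} \approx 0.00057504$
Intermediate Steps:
$D = 30159$ ($D = 21915 + 8244 = 30159$)
$M = 8237$ ($M = 30159 - 21922 = 8237$)
$\frac{1}{-6498 + M} = \frac{1}{-6498 + 8237} = \frac{1}{1739}$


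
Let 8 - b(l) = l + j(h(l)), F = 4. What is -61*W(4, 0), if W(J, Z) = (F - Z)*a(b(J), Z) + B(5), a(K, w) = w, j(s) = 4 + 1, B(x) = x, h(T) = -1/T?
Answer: -305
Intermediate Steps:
j(s) = 5
b(l) = 3 - l (b(l) = 8 - (l + 5) = 8 - (5 + l) = 8 + (-5 - l) = 3 - l)
W(J, Z) = 5 + Z*(4 - Z) (W(J, Z) = (4 - Z)*Z + 5 = Z*(4 - Z) + 5 = 5 + Z*(4 - Z))
-61*W(4, 0) = -61*(5 - 1*0² + 4*0) = -61*(5 - 1*0 + 0) = -61*(5 + 0 + 0) = -61*5 = -305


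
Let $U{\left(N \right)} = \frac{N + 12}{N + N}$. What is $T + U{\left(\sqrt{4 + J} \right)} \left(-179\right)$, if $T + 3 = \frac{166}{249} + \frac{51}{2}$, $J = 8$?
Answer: $- \frac{199}{3} - 179 \sqrt{3} \approx -376.37$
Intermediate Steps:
$T = \frac{139}{6}$ ($T = -3 + \left(\frac{166}{249} + \frac{51}{2}\right) = -3 + \left(166 \cdot \frac{1}{249} + 51 \cdot \frac{1}{2}\right) = -3 + \left(\frac{2}{3} + \frac{51}{2}\right) = -3 + \frac{157}{6} = \frac{139}{6} \approx 23.167$)
$U{\left(N \right)} = \frac{12 + N}{2 N}$
$T + U{\left(\sqrt{4 + J} \right)} \left(-179\right) = \frac{139}{6} + \frac{12 + \sqrt{4 + 8}}{2 \sqrt{4 + 8}} \left(-179\right) = \frac{139}{6} + \frac{12 + \sqrt{12}}{2 \sqrt{12}} \left(-179\right) = \frac{139}{6} + \frac{12 + 2 \sqrt{3}}{2 \cdot 2 \sqrt{3}} \left(-179\right) = \frac{139}{6} + \frac{\frac{\sqrt{3}}{6} \left(12 + 2 \sqrt{3}\right)}{2} \left(-179\right) = \frac{139}{6} + \frac{\sqrt{3} \left(12 + 2 \sqrt{3}\right)}{12} \left(-179\right) = \frac{139}{6} - \frac{179 \sqrt{3} \left(12 + 2 \sqrt{3}\right)}{12}$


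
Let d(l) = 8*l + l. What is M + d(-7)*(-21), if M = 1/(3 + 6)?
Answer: 11908/9 ≈ 1323.1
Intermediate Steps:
d(l) = 9*l
M = 1/9 ≈ 0.11111
M + d(-7)*(-21) = 1/9 + (9*(-7))*(-21) = 1/9 - 63*(-21) = 1/9 + 1323 = 11908/9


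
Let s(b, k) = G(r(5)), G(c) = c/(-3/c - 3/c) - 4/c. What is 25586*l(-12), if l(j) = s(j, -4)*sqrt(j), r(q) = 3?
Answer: -434962*I*sqrt(3)/3 ≈ -2.5113e+5*I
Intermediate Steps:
G(c) = -4/c - c**2/6 (G(c) = c/((-6/c)) - 4/c = c*(-c/6) - 4/c = -c**2/6 - 4/c = -4/c - c**2/6)
s(b, k) = -17/6 (s(b, k) = (1/6)*(-24 - 1*3**3)/3 = (1/6)*(1/3)*(-24 - 1*27) = (1/6)*(1/3)*(-24 - 27) = (1/6)*(1/3)*(-51) = -17/6)
l(j) = -17*sqrt(j)/6
25586*l(-12) = 25586*(-17*I*sqrt(3)/3) = -434962*I*sqrt(3)/3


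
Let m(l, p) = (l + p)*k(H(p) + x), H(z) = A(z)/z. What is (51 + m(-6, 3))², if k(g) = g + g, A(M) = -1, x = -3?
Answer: 5041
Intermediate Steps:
H(z) = -1/z
k(g) = 2*g
m(l, p) = (-6 - 2/p)*(l + p) (m(l, p) = (l + p)*(2*(-1/p - 3)) = (l + p)*(2*(-3 - 1/p)) = (l + p)*(-6 - 2/p) = (-6 - 2/p)*(l + p))
(51 + m(-6, 3))² = (51 - 2*(1 + 3*3)*(-6 + 3)/3)² = (51 - 2*⅓*(1 + 9)*(-3))² = (51 - 2*⅓*10*(-3))² = (51 + 20)² = 71² = 5041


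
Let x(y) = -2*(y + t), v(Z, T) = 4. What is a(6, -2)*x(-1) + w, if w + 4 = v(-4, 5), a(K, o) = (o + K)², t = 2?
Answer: -32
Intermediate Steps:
a(K, o) = (K + o)²
x(y) = -4 - 2*y (x(y) = -2*(y + 2) = -2*(2 + y) = -4 - 2*y)
w = 0 (w = -4 + 4 = 0)
a(6, -2)*x(-1) + w = (6 - 2)²*(-4 - 2*(-1)) + 0 = 4²*(-4 + 2) + 0 = 16*(-2) + 0 = -32 + 0 = -32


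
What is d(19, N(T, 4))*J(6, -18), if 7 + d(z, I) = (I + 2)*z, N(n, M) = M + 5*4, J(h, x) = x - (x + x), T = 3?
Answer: 8766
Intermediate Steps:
J(h, x) = -x (J(h, x) = x - 2*x = -x)
N(n, M) = 20 + M (N(n, M) = M + 20 = 20 + M)
d(z, I) = -7 + z*(2 + I) (d(z, I) = -7 + (I + 2)*z = -7 + (2 + I)*z = -7 + z*(2 + I))
d(19, N(T, 4))*J(6, -18) = (-7 + 2*19 + (20 + 4)*19)*(-1*(-18)) = (-7 + 38 + 24*19)*18 = (-7 + 38 + 456)*18 = 487*18 = 8766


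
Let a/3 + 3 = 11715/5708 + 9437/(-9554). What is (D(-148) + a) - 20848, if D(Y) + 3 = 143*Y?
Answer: -1145786194713/27267116 ≈ -42021.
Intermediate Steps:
a = -158315973/27267116 (a = -9 + 3*(11715/5708 + 9437/(-9554)) = -9 + 3*(11715*(1/5708) + 9437*(-1/9554)) = -9 + 3*(11715/5708 - 9437/9554) = -9 + 3*(29029357/27267116) = -9 + 87088071/27267116 = -158315973/27267116 ≈ -5.8061)
D(Y) = -3 + 143*Y
(D(-148) + a) - 20848 = ((-3 + 143*(-148)) - 158315973/27267116) - 20848 = ((-3 - 21164) - 158315973/27267116) - 20848 = (-21167 - 158315973/27267116) - 20848 = -577321360345/27267116 - 20848 = -1145786194713/27267116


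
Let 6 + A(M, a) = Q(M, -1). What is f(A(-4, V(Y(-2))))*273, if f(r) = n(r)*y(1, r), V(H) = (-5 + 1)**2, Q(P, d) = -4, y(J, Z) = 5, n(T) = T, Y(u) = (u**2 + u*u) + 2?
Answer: -13650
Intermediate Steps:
Y(u) = 2 + 2*u**2 (Y(u) = (u**2 + u**2) + 2 = 2*u**2 + 2 = 2 + 2*u**2)
V(H) = 16 (V(H) = (-4)**2 = 16)
A(M, a) = -10 (A(M, a) = -6 - 4 = -10)
f(r) = 5*r (f(r) = r*5 = 5*r)
f(A(-4, V(Y(-2))))*273 = (5*(-10))*273 = -50*273 = -13650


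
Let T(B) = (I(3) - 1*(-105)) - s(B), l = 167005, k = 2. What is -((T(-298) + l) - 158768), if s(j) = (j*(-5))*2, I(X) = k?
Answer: -5364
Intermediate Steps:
I(X) = 2
s(j) = -10*j (s(j) = -5*j*2 = -10*j)
T(B) = 107 + 10*B (T(B) = (2 - 1*(-105)) - (-10)*B = (2 + 105) + 10*B = 107 + 10*B)
-((T(-298) + l) - 158768) = -(((107 + 10*(-298)) + 167005) - 158768) = -(((107 - 2980) + 167005) - 158768) = -((-2873 + 167005) - 158768) = -(164132 - 158768) = -1*5364 = -5364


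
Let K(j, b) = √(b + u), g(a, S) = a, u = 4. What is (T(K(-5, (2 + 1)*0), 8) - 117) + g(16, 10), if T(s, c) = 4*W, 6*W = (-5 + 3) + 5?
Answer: -99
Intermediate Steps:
W = ½ (W = ((-5 + 3) + 5)/6 = (-2 + 5)/6 = (⅙)*3 = ½ ≈ 0.50000)
K(j, b) = √(4 + b) (K(j, b) = √(b + 4) = √(4 + b))
T(s, c) = 2 (T(s, c) = 4*(½) = 2)
(T(K(-5, (2 + 1)*0), 8) - 117) + g(16, 10) = (2 - 117) + 16 = -115 + 16 = -99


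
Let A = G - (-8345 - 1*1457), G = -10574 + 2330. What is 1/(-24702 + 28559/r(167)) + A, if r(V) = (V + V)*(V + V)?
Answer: 4293267927618/2755627753 ≈ 1558.0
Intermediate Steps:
G = -8244
r(V) = 4*V**2 (r(V) = (2*V)*(2*V) = 4*V**2)
A = 1558 (A = -8244 - (-8345 - 1*1457) = -8244 - (-8345 - 1457) = -8244 - 1*(-9802) = -8244 + 9802 = 1558)
1/(-24702 + 28559/r(167)) + A = 1/(-24702 + 28559/((4*167**2))) + 1558 = 1/(-24702 + 28559/((4*27889))) + 1558 = 1/(-24702 + 28559/111556) + 1558 = 1/(-2755627753/111556) + 1558 = -111556/2755627753 + 1558 = 4293267927618/2755627753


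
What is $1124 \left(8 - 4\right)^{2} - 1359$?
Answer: $16625$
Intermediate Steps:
$1124 \left(8 - 4\right)^{2} - 1359 = 1124 \cdot 4^{2} - 1359 = 1124 \cdot 16 - 1359 = 17984 - 1359 = 16625$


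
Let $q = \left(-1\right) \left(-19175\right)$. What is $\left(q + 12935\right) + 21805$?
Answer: $53915$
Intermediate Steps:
$q = 19175$
$\left(q + 12935\right) + 21805 = \left(19175 + 12935\right) + 21805 = 32110 + 21805 = 53915$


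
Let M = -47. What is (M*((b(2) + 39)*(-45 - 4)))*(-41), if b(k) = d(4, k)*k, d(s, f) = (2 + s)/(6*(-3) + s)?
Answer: -3601563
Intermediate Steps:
d(s, f) = (2 + s)/(-18 + s)
b(k) = -3*k/7 (b(k) = ((2 + 4)/(-18 + 4))*k = (6/(-14))*k = (-1/14*6)*k = -3*k/7)
(M*((b(2) + 39)*(-45 - 4)))*(-41) = -47*(-3/7*2 + 39)*(-45 - 4)*(-41) = -47*(-6/7 + 39)*(-49)*(-41) = -12549*(-49)/7*(-41) = -47*(-1869)*(-41) = 87843*(-41) = -3601563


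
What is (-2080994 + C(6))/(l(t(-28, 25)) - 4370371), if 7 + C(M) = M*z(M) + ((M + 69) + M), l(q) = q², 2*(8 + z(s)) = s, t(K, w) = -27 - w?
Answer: 693650/1455889 ≈ 0.47644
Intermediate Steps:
z(s) = -8 + s/2
C(M) = 62 + 2*M + M*(-8 + M/2) (C(M) = -7 + (M*(-8 + M/2) + ((M + 69) + M)) = -7 + (M*(-8 + M/2) + ((69 + M) + M)) = -7 + (M*(-8 + M/2) + (69 + 2*M)) = -7 + (69 + 2*M + M*(-8 + M/2)) = 62 + 2*M + M*(-8 + M/2))
(-2080994 + C(6))/(l(t(-28, 25)) - 4370371) = (-2080994 + (62 + (½)*6² - 6*6))/((-27 - 1*25)² - 4370371) = (-2080994 + (62 + (½)*36 - 36))/((-27 - 25)² - 4370371) = (-2080994 + (62 + 18 - 36))/((-52)² - 4370371) = (-2080994 + 44)/(2704 - 4370371) = -2080950/(-4367667) = -2080950*(-1/4367667) = 693650/1455889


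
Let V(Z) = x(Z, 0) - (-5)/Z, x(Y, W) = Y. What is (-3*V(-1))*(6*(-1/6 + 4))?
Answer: 414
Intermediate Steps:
V(Z) = Z + 5/Z (V(Z) = Z - (-5)/Z = Z + 5/Z)
(-3*V(-1))*(6*(-1/6 + 4)) = (-3*(-1 + 5/(-1)))*(6*(-1/6 + 4)) = (-3*(-1 + 5*(-1)))*(6*(-1*⅙ + 4)) = (-3*(-1 - 5))*(6*(-⅙ + 4)) = (-3*(-6))*(6*(23/6)) = 18*23 = 414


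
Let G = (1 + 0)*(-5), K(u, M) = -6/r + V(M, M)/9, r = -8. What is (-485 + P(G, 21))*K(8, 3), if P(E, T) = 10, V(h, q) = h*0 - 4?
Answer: -5225/36 ≈ -145.14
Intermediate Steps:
V(h, q) = -4 (V(h, q) = 0 - 4 = -4)
K(u, M) = 11/36 (K(u, M) = -6/(-8) - 4/9 = -6*(-1/8) - 4*1/9 = 3/4 - 4/9 = 11/36)
G = -5 (G = 1*(-5) = -5)
(-485 + P(G, 21))*K(8, 3) = (-485 + 10)*(11/36) = -475*11/36 = -5225/36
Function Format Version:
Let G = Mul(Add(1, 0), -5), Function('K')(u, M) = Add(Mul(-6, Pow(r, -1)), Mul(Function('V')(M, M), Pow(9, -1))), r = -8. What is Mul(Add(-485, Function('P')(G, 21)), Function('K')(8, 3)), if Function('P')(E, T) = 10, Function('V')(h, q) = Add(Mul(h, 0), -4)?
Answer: Rational(-5225, 36) ≈ -145.14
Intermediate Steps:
Function('V')(h, q) = -4 (Function('V')(h, q) = Add(0, -4) = -4)
Function('K')(u, M) = Rational(11, 36) (Function('K')(u, M) = Add(Mul(-6, Pow(-8, -1)), Mul(-4, Pow(9, -1))) = Add(Mul(-6, Rational(-1, 8)), Mul(-4, Rational(1, 9))) = Add(Rational(3, 4), Rational(-4, 9)) = Rational(11, 36))
G = -5 (G = Mul(1, -5) = -5)
Mul(Add(-485, Function('P')(G, 21)), Function('K')(8, 3)) = Mul(Add(-485, 10), Rational(11, 36)) = Mul(-475, Rational(11, 36)) = Rational(-5225, 36)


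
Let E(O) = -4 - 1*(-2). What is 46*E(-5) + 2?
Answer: -90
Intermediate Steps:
E(O) = -2 (E(O) = -4 + 2 = -2)
46*E(-5) + 2 = 46*(-2) + 2 = -92 + 2 = -90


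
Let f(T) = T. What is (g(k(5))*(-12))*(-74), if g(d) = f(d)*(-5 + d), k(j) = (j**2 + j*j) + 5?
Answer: 2442000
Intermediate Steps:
k(j) = 5 + 2*j**2 (k(j) = (j**2 + j**2) + 5 = 2*j**2 + 5 = 5 + 2*j**2)
g(d) = d*(-5 + d)
(g(k(5))*(-12))*(-74) = (((5 + 2*5**2)*(-5 + (5 + 2*5**2)))*(-12))*(-74) = (((5 + 2*25)*(-5 + (5 + 2*25)))*(-12))*(-74) = (((5 + 50)*(-5 + (5 + 50)))*(-12))*(-74) = ((55*(-5 + 55))*(-12))*(-74) = ((55*50)*(-12))*(-74) = (2750*(-12))*(-74) = -33000*(-74) = 2442000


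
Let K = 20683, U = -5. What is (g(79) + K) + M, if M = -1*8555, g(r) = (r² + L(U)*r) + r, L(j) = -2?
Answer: 18290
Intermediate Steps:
g(r) = r² - r (g(r) = (r² - 2*r) + r = r² - r)
M = -8555
(g(79) + K) + M = (79*(-1 + 79) + 20683) - 8555 = (79*78 + 20683) - 8555 = (6162 + 20683) - 8555 = 26845 - 8555 = 18290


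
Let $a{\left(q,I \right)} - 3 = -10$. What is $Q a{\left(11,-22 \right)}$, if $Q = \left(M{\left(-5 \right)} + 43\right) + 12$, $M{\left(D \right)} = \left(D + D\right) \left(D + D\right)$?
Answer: $-1085$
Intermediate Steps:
$M{\left(D \right)} = 4 D^{2}$ ($M{\left(D \right)} = 2 D 2 D = 4 D^{2}$)
$a{\left(q,I \right)} = -7$ ($a{\left(q,I \right)} = 3 - 10 = -7$)
$Q = 155$ ($Q = \left(4 \left(-5\right)^{2} + 43\right) + 12 = \left(4 \cdot 25 + 43\right) + 12 = \left(100 + 43\right) + 12 = 143 + 12 = 155$)
$Q a{\left(11,-22 \right)} = 155 \left(-7\right) = -1085$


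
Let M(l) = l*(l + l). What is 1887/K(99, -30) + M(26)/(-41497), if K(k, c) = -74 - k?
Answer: -78538735/7178981 ≈ -10.940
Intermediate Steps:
M(l) = 2*l**2 (M(l) = l*(2*l) = 2*l**2)
1887/K(99, -30) + M(26)/(-41497) = 1887/(-74 - 1*99) + (2*26**2)/(-41497) = 1887/(-74 - 99) + (2*676)*(-1/41497) = 1887/(-173) + 1352*(-1/41497) = 1887*(-1/173) - 1352/41497 = -1887/173 - 1352/41497 = -78538735/7178981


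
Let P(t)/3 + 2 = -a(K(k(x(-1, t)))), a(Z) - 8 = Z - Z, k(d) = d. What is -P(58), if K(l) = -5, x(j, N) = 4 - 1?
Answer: 30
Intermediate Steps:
x(j, N) = 3
a(Z) = 8 (a(Z) = 8 + (Z - Z) = 8 + 0 = 8)
P(t) = -30 (P(t) = -6 + 3*(-1*8) = -6 + 3*(-8) = -6 - 24 = -30)
-P(58) = -1*(-30) = 30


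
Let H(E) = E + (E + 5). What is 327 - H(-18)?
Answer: 358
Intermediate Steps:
H(E) = 5 + 2*E (H(E) = E + (5 + E) = 5 + 2*E)
327 - H(-18) = 327 - (5 + 2*(-18)) = 327 - (5 - 36) = 327 - 1*(-31) = 327 + 31 = 358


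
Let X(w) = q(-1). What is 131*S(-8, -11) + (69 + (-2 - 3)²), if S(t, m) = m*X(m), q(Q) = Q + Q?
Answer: 2976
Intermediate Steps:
q(Q) = 2*Q
X(w) = -2 (X(w) = 2*(-1) = -2)
S(t, m) = -2*m (S(t, m) = m*(-2) = -2*m)
131*S(-8, -11) + (69 + (-2 - 3)²) = 131*(-2*(-11)) + (69 + (-2 - 3)²) = 131*22 + (69 + (-5)²) = 2882 + (69 + 25) = 2882 + 94 = 2976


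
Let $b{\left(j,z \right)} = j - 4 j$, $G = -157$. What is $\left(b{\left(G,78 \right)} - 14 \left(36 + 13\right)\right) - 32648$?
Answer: $-32863$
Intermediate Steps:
$b{\left(j,z \right)} = - 3 j$
$\left(b{\left(G,78 \right)} - 14 \left(36 + 13\right)\right) - 32648 = \left(\left(-3\right) \left(-157\right) - 14 \left(36 + 13\right)\right) - 32648 = \left(471 - 686\right) - 32648 = -215 - 32648 = -32863$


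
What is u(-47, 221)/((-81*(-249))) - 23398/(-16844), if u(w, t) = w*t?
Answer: 148477817/169863318 ≈ 0.87410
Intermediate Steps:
u(w, t) = t*w
u(-47, 221)/((-81*(-249))) - 23398/(-16844) = (221*(-47))/((-81*(-249))) - 23398/(-16844) = -10387/20169 - 23398*(-1/16844) = -10387*1/20169 + 11699/8422 = -10387/20169 + 11699/8422 = 148477817/169863318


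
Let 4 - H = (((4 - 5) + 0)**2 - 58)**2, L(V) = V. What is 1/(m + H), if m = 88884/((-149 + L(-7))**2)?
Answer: -676/2191151 ≈ -0.00030851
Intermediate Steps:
m = 2469/676 (m = 88884/((-149 - 7)**2) = 88884/((-156)**2) = 88884/24336 = 88884*(1/24336) = 2469/676 ≈ 3.6524)
H = -3245 (H = 4 - (((4 - 5) + 0)**2 - 58)**2 = 4 - ((-1 + 0)**2 - 58)**2 = 4 - ((-1)**2 - 58)**2 = 4 - (1 - 58)**2 = 4 - 1*(-57)**2 = 4 - 1*3249 = 4 - 3249 = -3245)
1/(m + H) = 1/(2469/676 - 3245) = 1/(-2191151/676) = -676/2191151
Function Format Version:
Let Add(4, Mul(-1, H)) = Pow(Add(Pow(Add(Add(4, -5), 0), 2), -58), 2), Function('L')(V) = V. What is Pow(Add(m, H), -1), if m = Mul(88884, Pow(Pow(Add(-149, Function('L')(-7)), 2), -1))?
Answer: Rational(-676, 2191151) ≈ -0.00030851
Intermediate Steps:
m = Rational(2469, 676) (m = Mul(88884, Pow(Pow(Add(-149, -7), 2), -1)) = Mul(88884, Pow(Pow(-156, 2), -1)) = Mul(88884, Pow(24336, -1)) = Mul(88884, Rational(1, 24336)) = Rational(2469, 676) ≈ 3.6524)
H = -3245 (H = Add(4, Mul(-1, Pow(Add(Pow(Add(Add(4, -5), 0), 2), -58), 2))) = Add(4, Mul(-1, Pow(Add(Pow(Add(-1, 0), 2), -58), 2))) = Add(4, Mul(-1, Pow(Add(Pow(-1, 2), -58), 2))) = Add(4, Mul(-1, Pow(Add(1, -58), 2))) = Add(4, Mul(-1, Pow(-57, 2))) = Add(4, Mul(-1, 3249)) = Add(4, -3249) = -3245)
Pow(Add(m, H), -1) = Pow(Add(Rational(2469, 676), -3245), -1) = Pow(Rational(-2191151, 676), -1) = Rational(-676, 2191151)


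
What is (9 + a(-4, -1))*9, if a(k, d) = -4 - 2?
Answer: 27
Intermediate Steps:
a(k, d) = -6
(9 + a(-4, -1))*9 = (9 - 6)*9 = 3*9 = 27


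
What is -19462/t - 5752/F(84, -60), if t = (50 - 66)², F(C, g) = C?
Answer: -388415/2688 ≈ -144.50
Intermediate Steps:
t = 256 (t = (-16)² = 256)
-19462/t - 5752/F(84, -60) = -19462/256 - 5752/84 = -19462*1/256 - 5752*1/84 = -9731/128 - 1438/21 = -388415/2688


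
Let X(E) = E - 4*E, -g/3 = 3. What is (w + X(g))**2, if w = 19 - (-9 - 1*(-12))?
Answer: 1849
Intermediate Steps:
g = -9 (g = -3*3 = -9)
w = 16 (w = 19 - (-9 + 12) = 19 - 1*3 = 19 - 3 = 16)
X(E) = -3*E
(w + X(g))**2 = (16 - 3*(-9))**2 = (16 + 27)**2 = 43**2 = 1849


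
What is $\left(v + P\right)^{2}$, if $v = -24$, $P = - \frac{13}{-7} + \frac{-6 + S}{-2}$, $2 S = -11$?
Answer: $\frac{210681}{784} \approx 268.73$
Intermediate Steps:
$S = - \frac{11}{2}$ ($S = \frac{1}{2} \left(-11\right) = - \frac{11}{2} \approx -5.5$)
$P = \frac{213}{28}$ ($P = - \frac{13}{-7} + \frac{-6 - \frac{11}{2}}{-2} = \left(-13\right) \left(- \frac{1}{7}\right) - - \frac{23}{4} = \frac{13}{7} + \frac{23}{4} = \frac{213}{28} \approx 7.6071$)
$\left(v + P\right)^{2} = \left(-24 + \frac{213}{28}\right)^{2} = \left(- \frac{459}{28}\right)^{2} = \frac{210681}{784}$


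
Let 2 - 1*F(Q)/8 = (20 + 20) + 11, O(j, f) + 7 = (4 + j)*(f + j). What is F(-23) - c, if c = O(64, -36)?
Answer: -2289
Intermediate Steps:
O(j, f) = -7 + (4 + j)*(f + j)
c = 1897 (c = -7 + 64**2 + 4*(-36) + 4*64 - 36*64 = -7 + 4096 - 144 + 256 - 2304 = 1897)
F(Q) = -392 (F(Q) = 16 - 8*((20 + 20) + 11) = 16 - 8*(40 + 11) = 16 - 8*51 = 16 - 408 = -392)
F(-23) - c = -392 - 1*1897 = -392 - 1897 = -2289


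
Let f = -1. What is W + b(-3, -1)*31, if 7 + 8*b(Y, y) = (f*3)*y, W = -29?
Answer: -89/2 ≈ -44.500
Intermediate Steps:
b(Y, y) = -7/8 - 3*y/8 (b(Y, y) = -7/8 + ((-1*3)*y)/8 = -7/8 + (-3*y)/8 = -7/8 - 3*y/8)
W + b(-3, -1)*31 = -29 + (-7/8 - 3/8*(-1))*31 = -29 + (-7/8 + 3/8)*31 = -29 - ½*31 = -29 - 31/2 = -89/2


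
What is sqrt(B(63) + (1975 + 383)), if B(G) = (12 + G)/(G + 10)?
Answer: sqrt(12571257)/73 ≈ 48.570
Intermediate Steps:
B(G) = (12 + G)/(10 + G)
sqrt(B(63) + (1975 + 383)) = sqrt((12 + 63)/(10 + 63) + (1975 + 383)) = sqrt(75/73 + 2358) = sqrt(172209/73) = sqrt(12571257)/73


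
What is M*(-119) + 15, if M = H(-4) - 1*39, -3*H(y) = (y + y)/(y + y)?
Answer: 14087/3 ≈ 4695.7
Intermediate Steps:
H(y) = -1/3 (H(y) = -(y + y)/(3*(y + y)) = -2*y/(3*(2*y)) = -2*y*1/(2*y)/3 = -1/3*1 = -1/3)
M = -118/3 (M = -1/3 - 1*39 = -1/3 - 39 = -118/3 ≈ -39.333)
M*(-119) + 15 = -118/3*(-119) + 15 = 14042/3 + 15 = 14087/3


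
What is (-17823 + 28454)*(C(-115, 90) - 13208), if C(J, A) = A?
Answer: -139457458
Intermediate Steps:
(-17823 + 28454)*(C(-115, 90) - 13208) = (-17823 + 28454)*(90 - 13208) = 10631*(-13118) = -139457458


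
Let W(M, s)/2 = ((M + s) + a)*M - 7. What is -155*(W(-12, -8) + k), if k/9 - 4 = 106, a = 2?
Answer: -218240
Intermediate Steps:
k = 990 (k = 36 + 9*106 = 36 + 954 = 990)
W(M, s) = -14 + 2*M*(2 + M + s) (W(M, s) = 2*(((M + s) + 2)*M - 7) = 2*((2 + M + s)*M - 7) = 2*(M*(2 + M + s) - 7) = 2*(-7 + M*(2 + M + s)) = -14 + 2*M*(2 + M + s))
-155*(W(-12, -8) + k) = -155*((-14 + 2*(-12)**2 + 4*(-12) + 2*(-12)*(-8)) + 990) = -155*((-14 + 2*144 - 48 + 192) + 990) = -155*((-14 + 288 - 48 + 192) + 990) = -155*(418 + 990) = -155*1408 = -218240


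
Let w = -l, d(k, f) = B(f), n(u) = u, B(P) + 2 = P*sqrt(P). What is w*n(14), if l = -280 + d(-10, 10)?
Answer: 3948 - 140*sqrt(10) ≈ 3505.3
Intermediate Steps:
B(P) = -2 + P**(3/2) (B(P) = -2 + P*sqrt(P) = -2 + P**(3/2))
d(k, f) = -2 + f**(3/2)
l = -282 + 10*sqrt(10) (l = -280 + (-2 + 10**(3/2)) = -280 + (-2 + 10*sqrt(10)) = -282 + 10*sqrt(10) ≈ -250.38)
w = 282 - 10*sqrt(10) (w = -(-282 + 10*sqrt(10)) = 282 - 10*sqrt(10) ≈ 250.38)
w*n(14) = (282 - 10*sqrt(10))*14 = 3948 - 140*sqrt(10)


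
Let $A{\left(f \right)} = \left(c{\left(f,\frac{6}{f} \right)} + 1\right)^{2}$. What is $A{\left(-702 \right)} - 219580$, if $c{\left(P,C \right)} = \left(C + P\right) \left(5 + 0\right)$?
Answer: $\frac{165552040744}{13689} \approx 1.2094 \cdot 10^{7}$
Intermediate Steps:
$c{\left(P,C \right)} = 5 C + 5 P$ ($c{\left(P,C \right)} = \left(C + P\right) 5 = 5 C + 5 P$)
$A{\left(f \right)} = \left(1 + 5 f + \frac{30}{f}\right)^{2}$ ($A{\left(f \right)} = \left(\left(5 \frac{6}{f} + 5 f\right) + 1\right)^{2} = \left(\left(\frac{30}{f} + 5 f\right) + 1\right)^{2} = \left(\left(5 f + \frac{30}{f}\right) + 1\right)^{2} = \left(1 + 5 f + \frac{30}{f}\right)^{2}$)
$A{\left(-702 \right)} - 219580 = \frac{\left(30 - 702 + 5 \left(-702\right)^{2}\right)^{2}}{492804} - 219580 = \frac{\left(30 - 702 + 5 \cdot 492804\right)^{2}}{492804} - 219580 = \frac{\left(30 - 702 + 2464020\right)^{2}}{492804} - 219580 = \frac{2463348^{2}}{492804} - 219580 = \frac{1}{492804} \cdot 6068083369104 - 219580 = \frac{168557871364}{13689} - 219580 = \frac{165552040744}{13689}$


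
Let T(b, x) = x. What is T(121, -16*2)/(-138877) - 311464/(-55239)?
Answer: 43256953576/7671426603 ≈ 5.6387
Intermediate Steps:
T(121, -16*2)/(-138877) - 311464/(-55239) = -16*2/(-138877) - 311464/(-55239) = -32*(-1/138877) - 311464*(-1/55239) = 32/138877 + 311464/55239 = 43256953576/7671426603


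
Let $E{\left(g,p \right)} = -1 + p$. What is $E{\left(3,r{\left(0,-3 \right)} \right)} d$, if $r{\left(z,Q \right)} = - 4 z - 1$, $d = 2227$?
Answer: $-4454$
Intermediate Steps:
$r{\left(z,Q \right)} = -1 - 4 z$ ($r{\left(z,Q \right)} = - 4 z - 1 = -1 - 4 z$)
$E{\left(3,r{\left(0,-3 \right)} \right)} d = \left(-1 - 1\right) 2227 = \left(-2\right) 2227 = -4454$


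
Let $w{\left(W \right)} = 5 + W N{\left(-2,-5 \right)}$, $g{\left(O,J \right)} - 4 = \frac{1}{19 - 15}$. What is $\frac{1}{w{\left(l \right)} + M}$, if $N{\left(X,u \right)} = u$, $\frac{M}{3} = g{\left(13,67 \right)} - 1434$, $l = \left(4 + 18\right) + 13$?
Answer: $- \frac{4}{17837} \approx -0.00022425$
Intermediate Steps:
$g{\left(O,J \right)} = \frac{17}{4}$ ($g{\left(O,J \right)} = 4 + \frac{1}{19 - 15} = 4 + \frac{1}{4} = \frac{17}{4}$)
$l = 35$ ($l = 22 + 13 = 35$)
$M = - \frac{17157}{4}$ ($M = 3 \left(\frac{17}{4} - 1434\right) = 3 \left(- \frac{5719}{4}\right) = - \frac{17157}{4} \approx -4289.3$)
$w{\left(W \right)} = 5 - 5 W$ ($w{\left(W \right)} = 5 + W \left(-5\right) = 5 - 5 W$)
$\frac{1}{w{\left(l \right)} + M} = \frac{1}{\left(5 - 175\right) - \frac{17157}{4}} = \frac{1}{-170 - \frac{17157}{4}} = \frac{1}{- \frac{17837}{4}} = - \frac{4}{17837}$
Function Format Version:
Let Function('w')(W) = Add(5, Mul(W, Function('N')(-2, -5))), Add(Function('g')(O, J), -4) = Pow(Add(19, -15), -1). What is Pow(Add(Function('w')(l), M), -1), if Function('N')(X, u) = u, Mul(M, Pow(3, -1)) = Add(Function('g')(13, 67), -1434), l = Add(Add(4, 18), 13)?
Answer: Rational(-4, 17837) ≈ -0.00022425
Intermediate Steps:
Function('g')(O, J) = Rational(17, 4) (Function('g')(O, J) = Add(4, Pow(Add(19, -15), -1)) = Add(4, Pow(4, -1)) = Add(4, Rational(1, 4)) = Rational(17, 4))
l = 35 (l = Add(22, 13) = 35)
M = Rational(-17157, 4) (M = Mul(3, Add(Rational(17, 4), -1434)) = Mul(3, Rational(-5719, 4)) = Rational(-17157, 4) ≈ -4289.3)
Function('w')(W) = Add(5, Mul(-5, W)) (Function('w')(W) = Add(5, Mul(W, -5)) = Add(5, Mul(-5, W)))
Pow(Add(Function('w')(l), M), -1) = Pow(Add(Add(5, Mul(-5, 35)), Rational(-17157, 4)), -1) = Pow(Add(Add(5, -175), Rational(-17157, 4)), -1) = Pow(Add(-170, Rational(-17157, 4)), -1) = Pow(Rational(-17837, 4), -1) = Rational(-4, 17837)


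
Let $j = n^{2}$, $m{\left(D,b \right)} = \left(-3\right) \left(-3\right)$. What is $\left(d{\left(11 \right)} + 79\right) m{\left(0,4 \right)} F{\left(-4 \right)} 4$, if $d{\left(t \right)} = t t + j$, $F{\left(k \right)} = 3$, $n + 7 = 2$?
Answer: $24300$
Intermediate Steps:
$n = -5$ ($n = -7 + 2 = -5$)
$m{\left(D,b \right)} = 9$
$j = 25$ ($j = \left(-5\right)^{2} = 25$)
$d{\left(t \right)} = 25 + t^{2}$ ($d{\left(t \right)} = t t + 25 = t^{2} + 25 = 25 + t^{2}$)
$\left(d{\left(11 \right)} + 79\right) m{\left(0,4 \right)} F{\left(-4 \right)} 4 = \left(\left(25 + 11^{2}\right) + 79\right) 9 \cdot 3 \cdot 4 = \left(\left(25 + 121\right) + 79\right) 27 \cdot 4 = \left(146 + 79\right) 108 = 225 \cdot 108 = 24300$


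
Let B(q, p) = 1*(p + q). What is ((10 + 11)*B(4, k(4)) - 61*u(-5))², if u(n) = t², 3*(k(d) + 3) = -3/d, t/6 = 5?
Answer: 48196494369/16 ≈ 3.0123e+9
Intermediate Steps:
t = 30 (t = 6*5 = 30)
k(d) = -3 - 1/d (k(d) = -3 + (-3/d)/3 = -3 - 1/d)
B(q, p) = p + q
u(n) = 900 (u(n) = 30² = 900)
((10 + 11)*B(4, k(4)) - 61*u(-5))² = ((10 + 11)*((-3 - 1/4) + 4) - 61*900)² = (21*((-3 - 1*¼) + 4) - 54900)² = (21*((-3 - ¼) + 4) - 54900)² = (21*(-13/4 + 4) - 54900)² = (21*(¾) - 54900)² = (63/4 - 54900)² = (-219537/4)² = 48196494369/16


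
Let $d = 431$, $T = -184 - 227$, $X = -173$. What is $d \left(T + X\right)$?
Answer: $-251704$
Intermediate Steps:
$T = -411$ ($T = -184 - 227 = -411$)
$d \left(T + X\right) = 431 \left(-411 - 173\right) = 431 \left(-584\right) = -251704$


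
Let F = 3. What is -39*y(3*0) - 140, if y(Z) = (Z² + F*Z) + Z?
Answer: -140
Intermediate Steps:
y(Z) = Z² + 4*Z (y(Z) = (Z² + 3*Z) + Z = Z² + 4*Z)
-39*y(3*0) - 140 = -39*3*0*(4 + 3*0) - 140 = -0*(4 + 0) - 140 = -0*4 - 140 = -39*0 - 140 = 0 - 140 = -140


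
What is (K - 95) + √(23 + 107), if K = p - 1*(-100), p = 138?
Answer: 143 + √130 ≈ 154.40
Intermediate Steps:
K = 238 (K = 138 - 1*(-100) = 138 + 100 = 238)
(K - 95) + √(23 + 107) = (238 - 95) + √(23 + 107) = 143 + √130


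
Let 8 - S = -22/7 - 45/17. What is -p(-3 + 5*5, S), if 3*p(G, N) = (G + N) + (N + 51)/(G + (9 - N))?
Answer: -4819961/365568 ≈ -13.185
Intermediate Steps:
S = 1641/119 (S = 8 - (-22/7 - 45/17) = 8 - 1*(-689/119) = 8 + 689/119 = 1641/119 ≈ 13.790)
p(G, N) = G/3 + N/3 + (51 + N)/(3*(9 + G - N)) (p(G, N) = ((G + N) + (N + 51)/(G + (9 - N)))/3 = ((G + N) + (51 + N)/(9 + G - N))/3 = (G + N + (51 + N)/(9 + G - N))/3 = G/3 + N/3 + (51 + N)/(3*(9 + G - N)))
-p(-3 + 5*5, S) = -(51 + (-3 + 5*5)**2 - (1641/119)**2 + 9*(-3 + 5*5) + 10*(1641/119))/(3*(9 + (-3 + 5*5) - 1*1641/119)) = -(51 + (-3 + 25)**2 - 1*2692881/14161 + 9*(-3 + 25) + 16410/119)/(3*(9 + (-3 + 25) - 1641/119)) = -(51 + 22**2 - 2692881/14161 + 9*22 + 16410/119)/(3*(9 + 22 - 1641/119)) = -(51 + 484 - 2692881/14161 + 198 + 16410/119)/(3*2048/119) = -119*9639922/(3*2048*14161) = -1*4819961/365568 = -4819961/365568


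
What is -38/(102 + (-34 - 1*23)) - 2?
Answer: -128/45 ≈ -2.8444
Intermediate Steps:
-38/(102 + (-34 - 1*23)) - 2 = -38/(102 + (-34 - 23)) - 2 = -38/(102 - 57) - 2 = -38/45 - 2 = -128/45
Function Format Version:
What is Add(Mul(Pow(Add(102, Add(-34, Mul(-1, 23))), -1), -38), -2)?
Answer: Rational(-128, 45) ≈ -2.8444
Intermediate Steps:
Add(Mul(Pow(Add(102, Add(-34, Mul(-1, 23))), -1), -38), -2) = Add(Mul(Pow(Add(102, Add(-34, -23)), -1), -38), -2) = Add(Mul(Pow(Add(102, -57), -1), -38), -2) = Add(Mul(Pow(45, -1), -38), -2) = Add(Mul(Rational(1, 45), -38), -2) = Add(Rational(-38, 45), -2) = Rational(-128, 45)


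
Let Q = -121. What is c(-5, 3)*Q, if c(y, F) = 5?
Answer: -605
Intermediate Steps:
c(-5, 3)*Q = 5*(-121) = -605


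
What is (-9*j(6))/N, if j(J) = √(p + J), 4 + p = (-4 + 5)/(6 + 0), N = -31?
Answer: 3*√78/62 ≈ 0.42734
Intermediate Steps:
p = -23/6 (p = -4 + (-4 + 5)/(6 + 0) = -4 + 1/6 = -4 + 1*(⅙) = -4 + ⅙ = -23/6 ≈ -3.8333)
j(J) = √(-23/6 + J)
(-9*j(6))/N = -3*√(-138 + 36*6)/2/(-31) = -3*√(-138 + 216)/2*(-1/31) = -3*√78/2*(-1/31) = 3*√78/62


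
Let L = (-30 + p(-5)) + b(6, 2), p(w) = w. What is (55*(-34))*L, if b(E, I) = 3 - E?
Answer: 71060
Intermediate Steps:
b(E, I) = 3 - E
L = -38 (L = (-30 - 5) + (3 - 1*6) = -35 + (3 - 6) = -35 - 3 = -38)
(55*(-34))*L = (55*(-34))*(-38) = -1870*(-38) = 71060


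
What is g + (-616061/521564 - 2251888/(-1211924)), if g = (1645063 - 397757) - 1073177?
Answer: 27516664982281003/158023982284 ≈ 1.7413e+5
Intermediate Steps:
g = 174129 (g = 1247306 - 1073177 = 174129)
g + (-616061/521564 - 2251888/(-1211924)) = 174129 + (-616061/521564 - 2251888/(-1211924)) = 174129 + (-616061*1/521564 - 2251888*(-1/1211924)) = 174129 + (-616061/521564 + 562972/302981) = 174129 + 106971150367/158023982284 = 27516664982281003/158023982284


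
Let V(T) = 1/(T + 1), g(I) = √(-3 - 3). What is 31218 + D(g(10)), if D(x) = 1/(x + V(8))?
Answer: 3*(-10409*I + 93654*√6)/(-I + 9*√6) ≈ 31218.0 - 0.40741*I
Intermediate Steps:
g(I) = I*√6 (g(I) = √(-6) = I*√6)
V(T) = 1/(1 + T)
D(x) = 1/(⅑ + x) (D(x) = 1/(x + 1/(1 + 8)) = 1/(x + 1/9) = 1/(x + ⅑) = 1/(⅑ + x))
31218 + D(g(10)) = 31218 + 9/(1 + 9*(I*√6)) = 31218 + 9/(1 + 9*I*√6)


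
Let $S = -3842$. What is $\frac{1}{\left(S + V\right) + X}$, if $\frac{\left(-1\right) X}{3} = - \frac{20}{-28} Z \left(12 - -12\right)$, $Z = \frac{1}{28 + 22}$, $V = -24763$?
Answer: $- \frac{35}{1001211} \approx -3.4958 \cdot 10^{-5}$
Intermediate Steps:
$Z = \frac{1}{50} \approx 0.02$
$X = - \frac{36}{35}$ ($X = - 3 - \frac{20}{-28} \cdot \frac{1}{50} \left(12 - -12\right) = - 3 \left(-20\right) \left(- \frac{1}{28}\right) \frac{1}{50} \left(12 + 12\right) = - 3 \cdot \frac{5}{7} \cdot \frac{1}{50} \cdot 24 = - 3 \cdot \frac{1}{70} \cdot 24 = \left(-3\right) \frac{12}{35} = - \frac{36}{35} \approx -1.0286$)
$\frac{1}{\left(S + V\right) + X} = \frac{1}{\left(-3842 - 24763\right) - \frac{36}{35}} = \frac{1}{-28605 - \frac{36}{35}} = \frac{1}{- \frac{1001211}{35}} = - \frac{35}{1001211}$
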